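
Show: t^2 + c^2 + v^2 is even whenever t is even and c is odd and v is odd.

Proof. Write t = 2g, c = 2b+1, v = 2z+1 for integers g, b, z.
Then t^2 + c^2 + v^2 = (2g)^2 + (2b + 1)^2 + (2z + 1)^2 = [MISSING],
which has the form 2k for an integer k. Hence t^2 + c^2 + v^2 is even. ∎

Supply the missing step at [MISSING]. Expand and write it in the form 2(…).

2(2b^2 + 2b + 2g^2 + 2z^2 + 2z + 1)

Expanding: (2g)^2 + (2b + 1)^2 + (2z + 1)^2 = 4b^2 + 4b + 4g^2 + 4z^2 + 4z + 2.
Every term is even; pulling out the factor of 2 gives 2(2b^2 + 2b + 2g^2 + 2z^2 + 2z + 1).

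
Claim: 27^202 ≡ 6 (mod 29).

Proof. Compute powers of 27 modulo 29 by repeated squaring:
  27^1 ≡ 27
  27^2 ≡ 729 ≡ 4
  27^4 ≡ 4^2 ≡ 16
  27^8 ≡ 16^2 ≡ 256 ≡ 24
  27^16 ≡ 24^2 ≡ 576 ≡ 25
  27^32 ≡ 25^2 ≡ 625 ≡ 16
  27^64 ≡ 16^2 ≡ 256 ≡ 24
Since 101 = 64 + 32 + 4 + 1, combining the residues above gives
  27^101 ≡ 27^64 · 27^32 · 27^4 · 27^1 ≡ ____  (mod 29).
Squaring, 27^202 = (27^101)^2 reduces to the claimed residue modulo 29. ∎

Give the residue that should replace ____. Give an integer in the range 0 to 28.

8

Multiply the listed residues: 24 · 16 · 16 · 27 = 384 → 6144 → 165888.
Reducing modulo 29: 165888 = 5720·29 + 8, so 27^101 ≡ 8.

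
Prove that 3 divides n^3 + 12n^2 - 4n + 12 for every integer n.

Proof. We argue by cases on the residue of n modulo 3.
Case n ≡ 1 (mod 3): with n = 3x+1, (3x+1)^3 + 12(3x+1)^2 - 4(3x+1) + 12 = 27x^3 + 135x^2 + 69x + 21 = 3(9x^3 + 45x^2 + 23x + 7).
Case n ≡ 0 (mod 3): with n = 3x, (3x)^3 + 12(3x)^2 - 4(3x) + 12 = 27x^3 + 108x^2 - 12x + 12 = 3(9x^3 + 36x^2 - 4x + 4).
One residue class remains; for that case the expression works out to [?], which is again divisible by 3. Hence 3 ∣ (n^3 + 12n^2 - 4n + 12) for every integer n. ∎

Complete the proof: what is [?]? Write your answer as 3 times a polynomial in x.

The residues treated are {1, 0}, so the missing case is n ≡ 2 (mod 3); write n = 3x+2.
Then (3x+2)^3 + 12(3x+2)^2 - 4(3x+2) + 12 = 27x^3 + 162x^2 + 168x + 60 = 3(9x^3 + 54x^2 + 56x + 20).

3(9x^3 + 54x^2 + 56x + 20)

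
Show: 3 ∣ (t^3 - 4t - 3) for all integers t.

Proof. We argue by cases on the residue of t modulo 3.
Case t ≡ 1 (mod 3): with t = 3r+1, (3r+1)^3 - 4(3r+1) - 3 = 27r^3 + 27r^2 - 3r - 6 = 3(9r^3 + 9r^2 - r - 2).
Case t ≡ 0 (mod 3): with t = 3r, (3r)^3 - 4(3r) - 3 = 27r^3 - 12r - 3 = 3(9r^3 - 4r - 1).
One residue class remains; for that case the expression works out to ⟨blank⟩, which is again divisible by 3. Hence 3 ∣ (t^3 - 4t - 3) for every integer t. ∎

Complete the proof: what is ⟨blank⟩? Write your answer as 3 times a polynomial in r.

Only t ≡ 2 (mod 3) is unaccounted for. Put t = 3r+2:
(3r+2)^3 - 4(3r+2) - 3 expands to 27r^3 + 54r^2 + 24r - 3,
and factoring out 3 leaves 3(9r^3 + 18r^2 + 8r - 1).

3(9r^3 + 18r^2 + 8r - 1)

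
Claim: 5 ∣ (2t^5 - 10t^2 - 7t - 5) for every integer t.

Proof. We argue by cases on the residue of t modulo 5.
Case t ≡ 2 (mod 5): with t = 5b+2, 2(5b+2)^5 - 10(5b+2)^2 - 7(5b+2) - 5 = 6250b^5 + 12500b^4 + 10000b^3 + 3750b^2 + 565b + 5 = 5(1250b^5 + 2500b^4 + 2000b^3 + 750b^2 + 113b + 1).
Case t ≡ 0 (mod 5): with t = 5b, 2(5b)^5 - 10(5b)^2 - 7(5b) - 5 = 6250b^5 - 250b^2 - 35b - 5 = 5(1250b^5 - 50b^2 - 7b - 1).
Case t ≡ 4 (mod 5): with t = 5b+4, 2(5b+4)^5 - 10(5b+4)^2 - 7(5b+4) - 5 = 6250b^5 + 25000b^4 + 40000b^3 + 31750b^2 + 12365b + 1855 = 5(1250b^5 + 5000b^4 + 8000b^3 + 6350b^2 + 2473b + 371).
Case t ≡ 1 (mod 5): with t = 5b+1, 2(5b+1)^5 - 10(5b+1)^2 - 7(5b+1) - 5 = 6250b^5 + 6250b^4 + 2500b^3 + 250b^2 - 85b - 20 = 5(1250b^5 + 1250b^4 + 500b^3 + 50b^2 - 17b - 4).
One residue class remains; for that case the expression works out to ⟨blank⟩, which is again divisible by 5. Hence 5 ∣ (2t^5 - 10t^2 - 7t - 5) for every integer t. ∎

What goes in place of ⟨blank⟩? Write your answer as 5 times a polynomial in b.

Only t ≡ 3 (mod 5) is unaccounted for. Put t = 5b+3:
2(5b+3)^5 - 10(5b+3)^2 - 7(5b+3) - 5 expands to 6250b^5 + 18750b^4 + 22500b^3 + 13250b^2 + 3715b + 370,
and factoring out 5 leaves 5(1250b^5 + 3750b^4 + 4500b^3 + 2650b^2 + 743b + 74).

5(1250b^5 + 3750b^4 + 4500b^3 + 2650b^2 + 743b + 74)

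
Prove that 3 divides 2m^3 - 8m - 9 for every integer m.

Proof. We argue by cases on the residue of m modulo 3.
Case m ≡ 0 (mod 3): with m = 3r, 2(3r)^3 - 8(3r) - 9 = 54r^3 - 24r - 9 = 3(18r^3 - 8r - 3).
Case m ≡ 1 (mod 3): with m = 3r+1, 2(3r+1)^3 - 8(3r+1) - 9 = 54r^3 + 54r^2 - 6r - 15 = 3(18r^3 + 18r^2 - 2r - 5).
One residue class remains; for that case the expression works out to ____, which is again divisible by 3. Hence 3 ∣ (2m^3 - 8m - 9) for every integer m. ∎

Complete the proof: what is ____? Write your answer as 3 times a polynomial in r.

The residues treated are {0, 1}, so the missing case is m ≡ 2 (mod 3); write m = 3r+2.
Then 2(3r+2)^3 - 8(3r+2) - 9 = 54r^3 + 108r^2 + 48r - 9 = 3(18r^3 + 36r^2 + 16r - 3).

3(18r^3 + 36r^2 + 16r - 3)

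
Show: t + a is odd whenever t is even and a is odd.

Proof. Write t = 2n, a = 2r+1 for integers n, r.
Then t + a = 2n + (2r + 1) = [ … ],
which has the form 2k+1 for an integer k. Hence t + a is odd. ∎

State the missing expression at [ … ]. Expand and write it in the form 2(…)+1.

2n + (2r + 1) = 2n + 2r + 1
= 2(n + r) + 1.
Since n + r is an integer, the sum is of the form 2k+1 for an integer k.

2(n + r) + 1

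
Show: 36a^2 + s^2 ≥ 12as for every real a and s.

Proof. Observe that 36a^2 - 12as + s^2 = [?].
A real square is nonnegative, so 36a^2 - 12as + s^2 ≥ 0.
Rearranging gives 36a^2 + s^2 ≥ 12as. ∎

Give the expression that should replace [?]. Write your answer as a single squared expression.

(6a - s)^2

The leading and trailing coefficients are 6^2 and 1^2, and 12 = 2·6·1, so the trinomial is (6a - s)^2.
Hence 36a^2 - 12as + s^2 ≥ 0.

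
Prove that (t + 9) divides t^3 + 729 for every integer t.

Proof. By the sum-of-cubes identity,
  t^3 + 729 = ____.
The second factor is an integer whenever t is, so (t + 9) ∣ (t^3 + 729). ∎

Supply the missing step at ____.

Polynomial division of t^3 + 729 by t + 9 leaves remainder 0 and quotient t^2 - 9t + 81.
Hence t^3 + 729 = (t + 9)(t^2 - 9t + 81).

(t + 9)(t^2 - 9t + 81)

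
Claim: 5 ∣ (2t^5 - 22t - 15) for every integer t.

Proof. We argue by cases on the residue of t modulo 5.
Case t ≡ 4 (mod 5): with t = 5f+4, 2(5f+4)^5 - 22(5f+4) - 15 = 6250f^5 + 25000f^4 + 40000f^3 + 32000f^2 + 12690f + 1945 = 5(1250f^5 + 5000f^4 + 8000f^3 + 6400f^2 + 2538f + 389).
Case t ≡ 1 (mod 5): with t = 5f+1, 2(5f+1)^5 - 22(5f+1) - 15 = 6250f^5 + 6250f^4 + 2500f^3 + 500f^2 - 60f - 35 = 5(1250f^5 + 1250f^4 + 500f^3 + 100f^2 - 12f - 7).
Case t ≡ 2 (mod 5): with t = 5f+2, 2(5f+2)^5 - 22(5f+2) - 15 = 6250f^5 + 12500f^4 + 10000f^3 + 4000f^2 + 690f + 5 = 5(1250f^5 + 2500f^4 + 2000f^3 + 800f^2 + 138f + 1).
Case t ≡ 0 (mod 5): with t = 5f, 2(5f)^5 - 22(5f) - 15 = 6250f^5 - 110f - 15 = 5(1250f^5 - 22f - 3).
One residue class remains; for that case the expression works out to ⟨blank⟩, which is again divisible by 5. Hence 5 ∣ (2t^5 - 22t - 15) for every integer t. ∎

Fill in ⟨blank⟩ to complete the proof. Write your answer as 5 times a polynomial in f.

5(1250f^5 + 3750f^4 + 4500f^3 + 2700f^2 + 788f + 81)

The residues treated are {4, 1, 2, 0}, so the missing case is t ≡ 3 (mod 5); write t = 5f+3.
Then 2(5f+3)^5 - 22(5f+3) - 15 = 6250f^5 + 18750f^4 + 22500f^3 + 13500f^2 + 3940f + 405 = 5(1250f^5 + 3750f^4 + 4500f^3 + 2700f^2 + 788f + 81).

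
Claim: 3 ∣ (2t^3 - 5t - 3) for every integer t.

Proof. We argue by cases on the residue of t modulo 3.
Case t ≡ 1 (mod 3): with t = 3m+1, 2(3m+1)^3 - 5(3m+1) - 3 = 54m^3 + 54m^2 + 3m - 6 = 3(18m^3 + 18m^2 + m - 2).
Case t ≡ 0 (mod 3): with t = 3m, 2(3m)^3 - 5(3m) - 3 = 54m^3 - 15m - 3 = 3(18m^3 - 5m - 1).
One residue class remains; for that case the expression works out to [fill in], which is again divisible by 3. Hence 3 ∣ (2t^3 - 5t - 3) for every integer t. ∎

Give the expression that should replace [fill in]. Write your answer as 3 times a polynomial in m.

3(18m^3 + 36m^2 + 19m + 1)

Only t ≡ 2 (mod 3) is unaccounted for. Put t = 3m+2:
2(3m+2)^3 - 5(3m+2) - 3 expands to 54m^3 + 108m^2 + 57m + 3,
and factoring out 3 leaves 3(18m^3 + 36m^2 + 19m + 1).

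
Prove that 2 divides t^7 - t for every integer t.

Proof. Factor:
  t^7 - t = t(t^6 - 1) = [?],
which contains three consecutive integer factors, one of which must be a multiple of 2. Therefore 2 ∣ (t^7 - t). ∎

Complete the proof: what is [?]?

t^6 - 1 = (t^2 - 1)(t^4 + t^2 + 1), and t^2 - 1 = (t-1)(t+1).
So t(t^6 - 1) = (t - 1)t(t + 1)(t^4 + t^2 + 1).

(t - 1)t(t + 1)(t^4 + t^2 + 1)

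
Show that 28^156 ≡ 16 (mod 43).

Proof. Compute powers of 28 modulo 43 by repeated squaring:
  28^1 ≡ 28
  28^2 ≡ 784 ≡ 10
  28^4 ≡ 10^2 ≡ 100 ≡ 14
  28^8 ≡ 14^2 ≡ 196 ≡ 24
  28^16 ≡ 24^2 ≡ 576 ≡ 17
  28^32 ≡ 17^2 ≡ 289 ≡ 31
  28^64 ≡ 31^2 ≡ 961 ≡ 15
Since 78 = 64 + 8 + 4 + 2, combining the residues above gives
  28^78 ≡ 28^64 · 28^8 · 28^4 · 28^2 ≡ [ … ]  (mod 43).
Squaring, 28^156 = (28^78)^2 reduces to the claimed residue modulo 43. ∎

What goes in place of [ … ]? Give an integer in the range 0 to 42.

4

28^64 · 28^8 · 28^4 · 28^2 ≡ 15 · 24 · 14 · 10 = 50400.
50400 mod 43 = 4, so 28^78 ≡ 4 (mod 43).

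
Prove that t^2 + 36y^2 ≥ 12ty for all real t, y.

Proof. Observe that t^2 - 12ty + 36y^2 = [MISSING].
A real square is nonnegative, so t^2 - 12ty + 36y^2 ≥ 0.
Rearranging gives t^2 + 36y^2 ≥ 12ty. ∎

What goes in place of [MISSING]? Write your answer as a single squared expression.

(t - 6y)^2

t^2 - 12ty + 36y^2 is a perfect-square trinomial: the outer terms are (t)^2 and (6y)^2, and the cross term is -2·t·6y.
So t^2 - 12ty + 36y^2 = (t - 6y)^2 ≥ 0.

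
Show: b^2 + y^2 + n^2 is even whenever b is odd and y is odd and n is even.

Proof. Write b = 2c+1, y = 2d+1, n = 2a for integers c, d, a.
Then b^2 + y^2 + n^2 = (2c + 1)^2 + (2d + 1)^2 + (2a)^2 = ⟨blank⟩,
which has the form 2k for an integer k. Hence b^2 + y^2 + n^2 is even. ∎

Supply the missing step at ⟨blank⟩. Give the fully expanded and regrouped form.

(2c + 1)^2 + (2d + 1)^2 + (2a)^2 = 4a^2 + 4c^2 + 4c + 4d^2 + 4d + 2
= 2(2a^2 + 2c^2 + 2c + 2d^2 + 2d + 1).
Since 2a^2 + 2c^2 + 2c + 2d^2 + 2d + 1 is an integer, the sum of squares is of the form 2k for an integer k.

2(2a^2 + 2c^2 + 2c + 2d^2 + 2d + 1)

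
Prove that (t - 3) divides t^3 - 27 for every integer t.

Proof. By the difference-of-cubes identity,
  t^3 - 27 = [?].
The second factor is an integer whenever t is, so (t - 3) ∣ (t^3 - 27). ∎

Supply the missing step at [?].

a^3 - b^3 = (a - b)(a^2 + ab + b^2). With a = t, b = 3:
t^3 - 27 = (t - 3)(t^2 + 3t + 9).

(t - 3)(t^2 + 3t + 9)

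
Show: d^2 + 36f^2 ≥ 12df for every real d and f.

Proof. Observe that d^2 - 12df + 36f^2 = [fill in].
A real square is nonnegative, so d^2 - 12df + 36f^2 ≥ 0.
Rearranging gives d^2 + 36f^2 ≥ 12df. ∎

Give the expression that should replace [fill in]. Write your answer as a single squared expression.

The leading and trailing coefficients are 1^2 and 6^2, and 12 = 2·1·6, so the trinomial is (d - 6f)^2.
Hence d^2 - 12df + 36f^2 ≥ 0.

(d - 6f)^2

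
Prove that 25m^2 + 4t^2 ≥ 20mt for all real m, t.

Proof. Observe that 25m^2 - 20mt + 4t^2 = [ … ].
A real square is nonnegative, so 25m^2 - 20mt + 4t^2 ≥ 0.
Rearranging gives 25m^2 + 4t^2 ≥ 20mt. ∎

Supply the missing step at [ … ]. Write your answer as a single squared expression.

The leading and trailing coefficients are 5^2 and 2^2, and 20 = 2·5·2, so the trinomial is (5m - 2t)^2.
Hence 25m^2 - 20mt + 4t^2 ≥ 0.

(5m - 2t)^2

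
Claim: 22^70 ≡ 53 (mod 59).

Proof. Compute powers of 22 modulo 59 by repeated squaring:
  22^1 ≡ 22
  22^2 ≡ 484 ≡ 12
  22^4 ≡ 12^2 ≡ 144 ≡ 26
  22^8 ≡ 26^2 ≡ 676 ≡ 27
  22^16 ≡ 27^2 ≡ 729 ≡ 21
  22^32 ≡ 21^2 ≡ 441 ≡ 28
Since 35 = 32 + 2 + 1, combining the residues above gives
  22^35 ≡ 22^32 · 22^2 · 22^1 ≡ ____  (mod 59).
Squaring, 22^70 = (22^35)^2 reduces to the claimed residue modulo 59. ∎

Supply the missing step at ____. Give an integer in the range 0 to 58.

17

22^32 · 22^2 · 22^1 ≡ 28 · 12 · 22 = 7392.
7392 mod 59 = 17, so 22^35 ≡ 17 (mod 59).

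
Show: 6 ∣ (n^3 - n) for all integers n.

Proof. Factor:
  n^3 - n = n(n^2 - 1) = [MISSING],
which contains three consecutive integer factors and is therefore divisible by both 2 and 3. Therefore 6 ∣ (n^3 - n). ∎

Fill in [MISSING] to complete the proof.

n(n^2 - 1) = n(n - 1)(n + 1) = (n - 1)n(n + 1).
These three factors are consecutive integers, so their product is divisible by 6.

(n - 1)n(n + 1)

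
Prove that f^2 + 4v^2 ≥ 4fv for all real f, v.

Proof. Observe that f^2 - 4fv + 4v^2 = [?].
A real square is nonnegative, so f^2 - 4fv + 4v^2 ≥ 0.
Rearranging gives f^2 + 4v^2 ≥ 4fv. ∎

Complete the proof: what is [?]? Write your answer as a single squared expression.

(f - 2v)^2

The leading and trailing coefficients are 1^2 and 2^2, and 4 = 2·1·2, so the trinomial is (f - 2v)^2.
Hence f^2 - 4fv + 4v^2 ≥ 0.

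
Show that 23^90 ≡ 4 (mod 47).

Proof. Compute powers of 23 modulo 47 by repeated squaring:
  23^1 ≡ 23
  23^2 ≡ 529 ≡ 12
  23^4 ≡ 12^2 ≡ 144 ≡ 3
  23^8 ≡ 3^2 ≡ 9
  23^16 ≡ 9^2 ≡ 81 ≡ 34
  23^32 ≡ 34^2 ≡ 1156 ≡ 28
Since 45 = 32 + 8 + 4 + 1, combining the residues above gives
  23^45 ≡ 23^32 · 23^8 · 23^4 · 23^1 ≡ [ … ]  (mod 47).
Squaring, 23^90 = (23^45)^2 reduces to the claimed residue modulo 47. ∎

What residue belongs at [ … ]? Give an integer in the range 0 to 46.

45

Multiply the listed residues: 28 · 9 · 3 · 23 = 252 → 756 → 17388.
Reducing modulo 47: 17388 = 369·47 + 45, so 23^45 ≡ 45.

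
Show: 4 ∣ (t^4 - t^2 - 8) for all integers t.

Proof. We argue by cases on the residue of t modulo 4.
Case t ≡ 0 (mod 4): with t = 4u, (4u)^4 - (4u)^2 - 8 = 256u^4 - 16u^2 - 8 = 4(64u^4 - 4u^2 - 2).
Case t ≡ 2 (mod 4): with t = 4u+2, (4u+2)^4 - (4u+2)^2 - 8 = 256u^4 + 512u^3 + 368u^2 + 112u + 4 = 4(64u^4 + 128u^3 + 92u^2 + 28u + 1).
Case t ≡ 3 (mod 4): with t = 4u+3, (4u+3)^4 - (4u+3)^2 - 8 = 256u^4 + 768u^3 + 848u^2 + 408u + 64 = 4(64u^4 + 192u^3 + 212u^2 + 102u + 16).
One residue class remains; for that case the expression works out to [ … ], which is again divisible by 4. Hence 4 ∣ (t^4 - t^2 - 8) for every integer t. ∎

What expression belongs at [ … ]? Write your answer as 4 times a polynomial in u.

4(64u^4 + 64u^3 + 20u^2 + 2u - 2)

The residues treated are {0, 2, 3}, so the missing case is t ≡ 1 (mod 4); write t = 4u+1.
Then (4u+1)^4 - (4u+1)^2 - 8 = 256u^4 + 256u^3 + 80u^2 + 8u - 8 = 4(64u^4 + 64u^3 + 20u^2 + 2u - 2).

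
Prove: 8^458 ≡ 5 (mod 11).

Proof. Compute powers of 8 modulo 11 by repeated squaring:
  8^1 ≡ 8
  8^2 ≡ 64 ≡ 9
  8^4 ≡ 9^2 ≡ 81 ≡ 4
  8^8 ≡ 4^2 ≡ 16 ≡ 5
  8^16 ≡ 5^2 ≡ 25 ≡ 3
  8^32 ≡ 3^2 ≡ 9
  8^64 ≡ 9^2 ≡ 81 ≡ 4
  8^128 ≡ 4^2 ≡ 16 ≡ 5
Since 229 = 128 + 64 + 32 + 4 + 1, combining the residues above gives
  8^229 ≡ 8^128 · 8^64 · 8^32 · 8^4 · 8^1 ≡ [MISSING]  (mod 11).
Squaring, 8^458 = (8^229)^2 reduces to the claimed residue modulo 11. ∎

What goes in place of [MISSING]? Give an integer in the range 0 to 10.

8^128 · 8^64 · 8^32 · 8^4 · 8^1 ≡ 5 · 4 · 9 · 4 · 8 = 5760.
5760 mod 11 = 7, so 8^229 ≡ 7 (mod 11).

7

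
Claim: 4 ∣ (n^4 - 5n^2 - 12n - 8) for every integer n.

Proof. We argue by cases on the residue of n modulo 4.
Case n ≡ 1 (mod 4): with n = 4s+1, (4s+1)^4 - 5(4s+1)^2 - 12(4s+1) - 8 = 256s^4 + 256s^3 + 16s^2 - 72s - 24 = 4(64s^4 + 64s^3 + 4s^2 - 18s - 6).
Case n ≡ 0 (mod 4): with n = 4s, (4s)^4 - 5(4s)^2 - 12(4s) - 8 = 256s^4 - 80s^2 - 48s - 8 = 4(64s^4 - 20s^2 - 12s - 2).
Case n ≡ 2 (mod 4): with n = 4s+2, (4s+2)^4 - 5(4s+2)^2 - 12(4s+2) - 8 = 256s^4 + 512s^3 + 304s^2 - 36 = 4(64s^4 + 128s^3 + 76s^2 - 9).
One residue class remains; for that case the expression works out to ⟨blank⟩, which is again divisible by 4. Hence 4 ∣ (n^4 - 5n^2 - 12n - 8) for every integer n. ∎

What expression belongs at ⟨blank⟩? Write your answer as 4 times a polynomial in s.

Only n ≡ 3 (mod 4) is unaccounted for. Put n = 4s+3:
(4s+3)^4 - 5(4s+3)^2 - 12(4s+3) - 8 expands to 256s^4 + 768s^3 + 784s^2 + 264s - 8,
and factoring out 4 leaves 4(64s^4 + 192s^3 + 196s^2 + 66s - 2).

4(64s^4 + 192s^3 + 196s^2 + 66s - 2)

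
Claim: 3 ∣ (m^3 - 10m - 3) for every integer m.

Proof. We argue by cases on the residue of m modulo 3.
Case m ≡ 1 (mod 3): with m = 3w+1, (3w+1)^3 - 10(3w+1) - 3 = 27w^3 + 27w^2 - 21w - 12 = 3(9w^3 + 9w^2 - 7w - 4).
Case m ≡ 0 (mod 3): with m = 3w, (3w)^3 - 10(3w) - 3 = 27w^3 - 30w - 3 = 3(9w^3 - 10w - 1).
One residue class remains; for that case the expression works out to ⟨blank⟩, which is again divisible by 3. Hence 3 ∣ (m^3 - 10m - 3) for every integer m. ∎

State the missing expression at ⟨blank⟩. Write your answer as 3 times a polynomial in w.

3(9w^3 + 18w^2 + 2w - 5)

The residues treated are {1, 0}, so the missing case is m ≡ 2 (mod 3); write m = 3w+2.
Then (3w+2)^3 - 10(3w+2) - 3 = 27w^3 + 54w^2 + 6w - 15 = 3(9w^3 + 18w^2 + 2w - 5).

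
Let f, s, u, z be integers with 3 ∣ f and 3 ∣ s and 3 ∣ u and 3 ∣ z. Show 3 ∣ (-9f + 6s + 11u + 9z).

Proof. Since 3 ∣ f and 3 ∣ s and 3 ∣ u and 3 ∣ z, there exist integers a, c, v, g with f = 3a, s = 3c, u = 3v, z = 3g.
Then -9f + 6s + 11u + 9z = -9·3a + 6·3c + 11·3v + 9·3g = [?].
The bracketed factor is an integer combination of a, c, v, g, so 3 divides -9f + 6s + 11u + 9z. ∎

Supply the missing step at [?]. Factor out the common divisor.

3(-9a + 6c + 9g + 11v)

Each term has a factor of 3: -9·3a + 6·3c + 11·3v + 9·3g = 3·(-9a + 6c + 9g + 11v).
Since -9a + 6c + 9g + 11v is an integer, 3 ∣ (-9f + 6s + 11u + 9z).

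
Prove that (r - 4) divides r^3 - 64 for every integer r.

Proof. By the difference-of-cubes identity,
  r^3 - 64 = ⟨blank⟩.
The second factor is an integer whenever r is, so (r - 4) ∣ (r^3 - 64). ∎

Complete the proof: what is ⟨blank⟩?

(r - 4)(r^2 + 4r + 16)

Polynomial division of r^3 - 64 by r - 4 leaves remainder 0 and quotient r^2 + 4r + 16.
Hence r^3 - 64 = (r - 4)(r^2 + 4r + 16).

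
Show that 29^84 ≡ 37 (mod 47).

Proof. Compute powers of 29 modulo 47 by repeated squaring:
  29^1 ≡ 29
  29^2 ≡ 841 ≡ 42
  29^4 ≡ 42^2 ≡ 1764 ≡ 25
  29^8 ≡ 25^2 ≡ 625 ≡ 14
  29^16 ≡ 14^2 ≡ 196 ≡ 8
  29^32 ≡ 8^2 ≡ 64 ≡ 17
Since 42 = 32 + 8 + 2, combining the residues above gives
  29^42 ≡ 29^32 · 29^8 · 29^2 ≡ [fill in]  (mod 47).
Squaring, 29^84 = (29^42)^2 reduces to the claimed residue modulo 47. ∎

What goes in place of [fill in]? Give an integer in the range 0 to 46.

Multiply the listed residues: 17 · 14 · 42 = 238 → 9996.
Reducing modulo 47: 9996 = 212·47 + 32, so 29^42 ≡ 32.

32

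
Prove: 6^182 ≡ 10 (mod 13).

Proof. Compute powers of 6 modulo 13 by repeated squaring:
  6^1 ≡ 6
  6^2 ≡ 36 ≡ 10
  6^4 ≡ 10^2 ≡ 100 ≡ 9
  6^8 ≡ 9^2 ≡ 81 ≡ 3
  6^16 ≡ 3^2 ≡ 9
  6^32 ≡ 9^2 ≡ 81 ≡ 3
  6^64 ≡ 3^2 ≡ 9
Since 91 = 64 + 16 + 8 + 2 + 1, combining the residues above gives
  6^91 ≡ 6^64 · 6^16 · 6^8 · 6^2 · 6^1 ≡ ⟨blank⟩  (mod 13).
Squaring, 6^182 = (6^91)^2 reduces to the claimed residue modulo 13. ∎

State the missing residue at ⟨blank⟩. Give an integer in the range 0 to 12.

Multiply the listed residues: 9 · 9 · 3 · 10 · 6 = 81 → 243 → 2430 → 14580.
Reducing modulo 13: 14580 = 1121·13 + 7, so 6^91 ≡ 7.

7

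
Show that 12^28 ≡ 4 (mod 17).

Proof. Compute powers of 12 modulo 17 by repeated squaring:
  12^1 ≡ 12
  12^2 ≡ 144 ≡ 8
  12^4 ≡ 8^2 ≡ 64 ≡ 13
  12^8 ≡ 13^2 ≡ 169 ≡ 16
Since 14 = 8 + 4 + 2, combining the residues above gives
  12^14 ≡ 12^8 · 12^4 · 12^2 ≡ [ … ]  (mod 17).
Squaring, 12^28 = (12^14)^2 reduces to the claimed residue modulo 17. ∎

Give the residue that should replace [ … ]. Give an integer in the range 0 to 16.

Multiply the listed residues: 16 · 13 · 8 = 208 → 1664.
Reducing modulo 17: 1664 = 97·17 + 15, so 12^14 ≡ 15.

15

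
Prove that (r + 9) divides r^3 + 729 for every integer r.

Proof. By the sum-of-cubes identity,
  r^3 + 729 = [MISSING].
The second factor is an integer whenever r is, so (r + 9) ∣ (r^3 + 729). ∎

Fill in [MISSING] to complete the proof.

(r + 9)(r^2 - 9r + 81)

Polynomial division of r^3 + 729 by r + 9 leaves remainder 0 and quotient r^2 - 9r + 81.
Hence r^3 + 729 = (r + 9)(r^2 - 9r + 81).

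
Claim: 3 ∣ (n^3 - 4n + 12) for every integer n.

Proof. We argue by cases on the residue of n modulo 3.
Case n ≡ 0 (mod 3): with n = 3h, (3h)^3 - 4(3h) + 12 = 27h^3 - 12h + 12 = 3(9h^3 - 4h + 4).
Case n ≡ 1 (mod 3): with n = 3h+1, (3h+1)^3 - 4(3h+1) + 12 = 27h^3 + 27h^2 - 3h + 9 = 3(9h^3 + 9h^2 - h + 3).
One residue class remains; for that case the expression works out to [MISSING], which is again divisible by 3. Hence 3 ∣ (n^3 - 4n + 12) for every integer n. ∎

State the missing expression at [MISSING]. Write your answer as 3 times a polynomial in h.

3(9h^3 + 18h^2 + 8h + 4)

Only n ≡ 2 (mod 3) is unaccounted for. Put n = 3h+2:
(3h+2)^3 - 4(3h+2) + 12 expands to 27h^3 + 54h^2 + 24h + 12,
and factoring out 3 leaves 3(9h^3 + 18h^2 + 8h + 4).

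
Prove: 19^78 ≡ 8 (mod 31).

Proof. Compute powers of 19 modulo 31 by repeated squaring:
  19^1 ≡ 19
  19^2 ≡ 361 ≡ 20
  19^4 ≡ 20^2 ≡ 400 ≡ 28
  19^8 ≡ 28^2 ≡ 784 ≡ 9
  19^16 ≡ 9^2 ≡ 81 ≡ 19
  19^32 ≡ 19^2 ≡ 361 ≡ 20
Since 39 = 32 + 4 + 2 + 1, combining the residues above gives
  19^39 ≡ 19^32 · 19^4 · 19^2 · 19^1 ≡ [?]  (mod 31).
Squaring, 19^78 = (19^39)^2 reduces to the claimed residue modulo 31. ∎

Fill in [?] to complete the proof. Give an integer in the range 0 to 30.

16

Multiply the listed residues: 20 · 28 · 20 · 19 = 560 → 11200 → 212800.
Reducing modulo 31: 212800 = 6864·31 + 16, so 19^39 ≡ 16.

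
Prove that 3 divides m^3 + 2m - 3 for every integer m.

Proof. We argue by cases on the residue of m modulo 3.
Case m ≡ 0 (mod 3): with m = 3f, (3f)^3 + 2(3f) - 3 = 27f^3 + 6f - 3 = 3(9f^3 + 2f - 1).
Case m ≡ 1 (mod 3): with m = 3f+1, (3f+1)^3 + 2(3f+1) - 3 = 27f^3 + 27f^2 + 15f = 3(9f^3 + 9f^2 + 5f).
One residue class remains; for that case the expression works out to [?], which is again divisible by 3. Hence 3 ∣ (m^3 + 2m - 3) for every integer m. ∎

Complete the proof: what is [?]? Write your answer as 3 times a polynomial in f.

3(9f^3 + 18f^2 + 14f + 3)

The residues treated are {0, 1}, so the missing case is m ≡ 2 (mod 3); write m = 3f+2.
Then (3f+2)^3 + 2(3f+2) - 3 = 27f^3 + 54f^2 + 42f + 9 = 3(9f^3 + 18f^2 + 14f + 3).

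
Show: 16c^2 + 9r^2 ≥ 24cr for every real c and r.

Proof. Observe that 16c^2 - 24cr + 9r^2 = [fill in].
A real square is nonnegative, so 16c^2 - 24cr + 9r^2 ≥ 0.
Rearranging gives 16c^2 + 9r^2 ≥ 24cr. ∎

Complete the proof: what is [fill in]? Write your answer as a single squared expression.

(4c - 3r)^2

The leading and trailing coefficients are 4^2 and 3^2, and 24 = 2·4·3, so the trinomial is (4c - 3r)^2.
Hence 16c^2 - 24cr + 9r^2 ≥ 0.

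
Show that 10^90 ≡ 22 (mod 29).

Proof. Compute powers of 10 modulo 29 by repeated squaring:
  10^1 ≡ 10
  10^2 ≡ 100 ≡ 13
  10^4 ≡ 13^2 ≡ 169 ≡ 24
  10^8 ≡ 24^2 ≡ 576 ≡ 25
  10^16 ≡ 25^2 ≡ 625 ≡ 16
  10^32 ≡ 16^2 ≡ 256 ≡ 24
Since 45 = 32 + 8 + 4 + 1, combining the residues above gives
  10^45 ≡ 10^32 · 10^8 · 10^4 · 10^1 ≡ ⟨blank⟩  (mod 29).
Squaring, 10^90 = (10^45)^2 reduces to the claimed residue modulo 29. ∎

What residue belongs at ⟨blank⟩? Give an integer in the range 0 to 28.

15

Multiply the listed residues: 24 · 25 · 24 · 10 = 600 → 14400 → 144000.
Reducing modulo 29: 144000 = 4965·29 + 15, so 10^45 ≡ 15.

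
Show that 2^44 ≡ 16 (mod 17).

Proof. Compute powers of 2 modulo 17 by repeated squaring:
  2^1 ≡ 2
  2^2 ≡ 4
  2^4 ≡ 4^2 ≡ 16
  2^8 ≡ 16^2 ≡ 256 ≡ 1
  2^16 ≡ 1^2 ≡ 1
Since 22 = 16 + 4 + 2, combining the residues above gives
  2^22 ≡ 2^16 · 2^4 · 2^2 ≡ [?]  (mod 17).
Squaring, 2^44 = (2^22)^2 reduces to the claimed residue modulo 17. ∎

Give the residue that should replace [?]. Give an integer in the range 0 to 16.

Multiply the listed residues: 1 · 16 · 4 = 16 → 64.
Reducing modulo 17: 64 = 3·17 + 13, so 2^22 ≡ 13.

13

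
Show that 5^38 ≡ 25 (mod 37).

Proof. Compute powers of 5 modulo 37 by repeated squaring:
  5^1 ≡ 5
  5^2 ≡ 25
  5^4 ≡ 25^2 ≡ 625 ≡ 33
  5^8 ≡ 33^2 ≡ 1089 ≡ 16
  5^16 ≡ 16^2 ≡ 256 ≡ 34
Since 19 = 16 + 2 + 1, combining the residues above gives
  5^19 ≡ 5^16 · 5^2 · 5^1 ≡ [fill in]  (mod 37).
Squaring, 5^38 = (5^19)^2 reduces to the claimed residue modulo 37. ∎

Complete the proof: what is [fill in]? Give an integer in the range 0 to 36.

Multiply the listed residues: 34 · 25 · 5 = 850 → 4250.
Reducing modulo 37: 4250 = 114·37 + 32, so 5^19 ≡ 32.

32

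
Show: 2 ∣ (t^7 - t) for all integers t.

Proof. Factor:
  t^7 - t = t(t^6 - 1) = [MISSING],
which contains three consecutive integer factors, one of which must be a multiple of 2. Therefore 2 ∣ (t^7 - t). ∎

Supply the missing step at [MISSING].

(t - 1)t(t + 1)(t^4 + t^2 + 1)

t^6 - 1 = (t^2 - 1)(t^4 + t^2 + 1), and t^2 - 1 = (t-1)(t+1).
So t(t^6 - 1) = (t - 1)t(t + 1)(t^4 + t^2 + 1).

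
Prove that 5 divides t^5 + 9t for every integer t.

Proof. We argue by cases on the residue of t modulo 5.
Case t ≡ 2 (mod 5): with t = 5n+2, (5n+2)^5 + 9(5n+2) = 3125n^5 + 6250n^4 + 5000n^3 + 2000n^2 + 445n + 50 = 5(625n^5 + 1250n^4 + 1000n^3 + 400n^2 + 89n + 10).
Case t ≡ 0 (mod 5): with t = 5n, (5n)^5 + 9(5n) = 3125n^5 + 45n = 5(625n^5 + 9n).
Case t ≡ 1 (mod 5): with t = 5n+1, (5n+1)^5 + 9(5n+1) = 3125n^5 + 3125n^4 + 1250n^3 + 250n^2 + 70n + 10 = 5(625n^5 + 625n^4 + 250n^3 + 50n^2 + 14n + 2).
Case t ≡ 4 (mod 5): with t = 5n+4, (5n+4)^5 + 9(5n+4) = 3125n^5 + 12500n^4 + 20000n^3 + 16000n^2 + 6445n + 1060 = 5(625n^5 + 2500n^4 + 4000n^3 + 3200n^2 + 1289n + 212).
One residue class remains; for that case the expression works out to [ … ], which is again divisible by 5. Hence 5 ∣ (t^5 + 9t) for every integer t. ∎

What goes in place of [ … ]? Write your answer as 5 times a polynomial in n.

5(625n^5 + 1875n^4 + 2250n^3 + 1350n^2 + 414n + 54)

The residues treated are {2, 0, 1, 4}, so the missing case is t ≡ 3 (mod 5); write t = 5n+3.
Then (5n+3)^5 + 9(5n+3) = 3125n^5 + 9375n^4 + 11250n^3 + 6750n^2 + 2070n + 270 = 5(625n^5 + 1875n^4 + 2250n^3 + 1350n^2 + 414n + 54).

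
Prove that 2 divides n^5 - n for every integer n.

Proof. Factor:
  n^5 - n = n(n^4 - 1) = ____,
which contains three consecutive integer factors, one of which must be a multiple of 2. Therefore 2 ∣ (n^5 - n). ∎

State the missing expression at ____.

(n - 1)n(n + 1)(n^2 + 1)

n^4 - 1 = (n^2 - 1)(n^2 + 1), and n^2 - 1 = (n-1)(n+1).
So n(n^4 - 1) = (n - 1)n(n + 1)(n^2 + 1).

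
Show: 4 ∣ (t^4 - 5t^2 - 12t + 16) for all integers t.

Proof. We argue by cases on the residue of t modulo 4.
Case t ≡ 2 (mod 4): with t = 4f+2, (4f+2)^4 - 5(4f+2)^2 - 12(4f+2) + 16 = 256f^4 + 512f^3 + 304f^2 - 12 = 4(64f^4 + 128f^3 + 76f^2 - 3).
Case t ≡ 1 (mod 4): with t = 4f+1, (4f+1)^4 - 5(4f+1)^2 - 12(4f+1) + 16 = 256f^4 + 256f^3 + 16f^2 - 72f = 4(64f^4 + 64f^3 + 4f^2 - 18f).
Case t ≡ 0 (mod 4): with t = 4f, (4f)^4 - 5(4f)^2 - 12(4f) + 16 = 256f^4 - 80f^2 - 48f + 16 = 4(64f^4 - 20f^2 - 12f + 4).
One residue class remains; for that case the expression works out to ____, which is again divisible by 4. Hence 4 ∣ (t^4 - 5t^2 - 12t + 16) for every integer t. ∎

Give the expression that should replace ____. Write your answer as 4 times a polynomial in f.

Only t ≡ 3 (mod 4) is unaccounted for. Put t = 4f+3:
(4f+3)^4 - 5(4f+3)^2 - 12(4f+3) + 16 expands to 256f^4 + 768f^3 + 784f^2 + 264f + 16,
and factoring out 4 leaves 4(64f^4 + 192f^3 + 196f^2 + 66f + 4).

4(64f^4 + 192f^3 + 196f^2 + 66f + 4)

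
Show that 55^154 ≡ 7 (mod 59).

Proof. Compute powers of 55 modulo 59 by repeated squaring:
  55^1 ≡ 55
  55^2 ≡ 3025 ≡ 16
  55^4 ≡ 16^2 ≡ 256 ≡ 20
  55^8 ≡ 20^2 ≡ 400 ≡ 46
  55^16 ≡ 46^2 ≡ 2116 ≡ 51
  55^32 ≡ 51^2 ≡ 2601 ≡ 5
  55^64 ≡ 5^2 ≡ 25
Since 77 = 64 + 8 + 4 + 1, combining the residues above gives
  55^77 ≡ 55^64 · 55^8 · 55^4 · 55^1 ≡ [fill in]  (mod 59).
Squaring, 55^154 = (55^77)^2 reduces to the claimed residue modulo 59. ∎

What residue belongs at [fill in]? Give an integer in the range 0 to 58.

Multiply the listed residues: 25 · 46 · 20 · 55 = 1150 → 23000 → 1265000.
Reducing modulo 59: 1265000 = 21440·59 + 40, so 55^77 ≡ 40.

40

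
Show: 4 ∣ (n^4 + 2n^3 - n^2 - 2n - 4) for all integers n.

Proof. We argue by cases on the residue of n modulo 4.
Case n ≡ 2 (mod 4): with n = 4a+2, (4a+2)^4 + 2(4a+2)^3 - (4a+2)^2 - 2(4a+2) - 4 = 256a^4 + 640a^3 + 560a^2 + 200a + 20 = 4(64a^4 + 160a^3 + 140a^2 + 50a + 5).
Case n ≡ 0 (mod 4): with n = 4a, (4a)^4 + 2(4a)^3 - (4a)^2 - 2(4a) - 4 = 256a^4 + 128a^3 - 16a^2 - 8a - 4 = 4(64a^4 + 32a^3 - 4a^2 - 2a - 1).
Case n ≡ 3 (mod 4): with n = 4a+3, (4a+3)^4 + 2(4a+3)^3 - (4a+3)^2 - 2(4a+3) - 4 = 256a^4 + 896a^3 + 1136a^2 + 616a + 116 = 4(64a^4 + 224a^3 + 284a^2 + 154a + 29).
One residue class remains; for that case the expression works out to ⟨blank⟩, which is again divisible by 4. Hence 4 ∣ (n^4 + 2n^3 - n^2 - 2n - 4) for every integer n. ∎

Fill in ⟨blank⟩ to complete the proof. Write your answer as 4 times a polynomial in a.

The residues treated are {2, 0, 3}, so the missing case is n ≡ 1 (mod 4); write n = 4a+1.
Then (4a+1)^4 + 2(4a+1)^3 - (4a+1)^2 - 2(4a+1) - 4 = 256a^4 + 384a^3 + 176a^2 + 24a - 4 = 4(64a^4 + 96a^3 + 44a^2 + 6a - 1).

4(64a^4 + 96a^3 + 44a^2 + 6a - 1)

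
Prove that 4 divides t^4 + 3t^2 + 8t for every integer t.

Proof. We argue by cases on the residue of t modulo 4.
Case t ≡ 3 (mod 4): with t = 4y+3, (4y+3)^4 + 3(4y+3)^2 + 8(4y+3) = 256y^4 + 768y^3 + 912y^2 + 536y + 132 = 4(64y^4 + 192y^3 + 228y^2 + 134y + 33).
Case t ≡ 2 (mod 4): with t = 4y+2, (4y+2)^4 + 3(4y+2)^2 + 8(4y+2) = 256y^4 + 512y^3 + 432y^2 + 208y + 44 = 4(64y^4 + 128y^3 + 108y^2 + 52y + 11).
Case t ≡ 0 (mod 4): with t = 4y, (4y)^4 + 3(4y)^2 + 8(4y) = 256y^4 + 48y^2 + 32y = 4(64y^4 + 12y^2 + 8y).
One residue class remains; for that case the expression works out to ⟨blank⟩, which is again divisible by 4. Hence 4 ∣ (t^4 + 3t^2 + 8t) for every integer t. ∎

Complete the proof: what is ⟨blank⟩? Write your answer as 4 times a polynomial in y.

The residues treated are {3, 2, 0}, so the missing case is t ≡ 1 (mod 4); write t = 4y+1.
Then (4y+1)^4 + 3(4y+1)^2 + 8(4y+1) = 256y^4 + 256y^3 + 144y^2 + 72y + 12 = 4(64y^4 + 64y^3 + 36y^2 + 18y + 3).

4(64y^4 + 64y^3 + 36y^2 + 18y + 3)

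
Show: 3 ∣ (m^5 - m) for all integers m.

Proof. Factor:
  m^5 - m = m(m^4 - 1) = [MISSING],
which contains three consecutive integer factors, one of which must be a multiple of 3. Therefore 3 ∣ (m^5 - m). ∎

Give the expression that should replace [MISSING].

m^4 - 1 = (m^2 - 1)(m^2 + 1), and m^2 - 1 = (m-1)(m+1).
So m(m^4 - 1) = (m - 1)m(m + 1)(m^2 + 1).

(m - 1)m(m + 1)(m^2 + 1)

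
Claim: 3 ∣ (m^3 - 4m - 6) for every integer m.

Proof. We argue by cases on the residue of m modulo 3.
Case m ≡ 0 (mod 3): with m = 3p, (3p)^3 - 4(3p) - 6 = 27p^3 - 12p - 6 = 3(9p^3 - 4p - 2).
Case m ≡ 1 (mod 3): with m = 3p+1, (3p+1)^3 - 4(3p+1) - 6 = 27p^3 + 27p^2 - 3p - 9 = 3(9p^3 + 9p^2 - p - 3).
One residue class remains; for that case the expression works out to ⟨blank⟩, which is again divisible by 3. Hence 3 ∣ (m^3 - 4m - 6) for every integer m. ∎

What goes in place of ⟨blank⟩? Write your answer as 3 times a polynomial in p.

The residues treated are {0, 1}, so the missing case is m ≡ 2 (mod 3); write m = 3p+2.
Then (3p+2)^3 - 4(3p+2) - 6 = 27p^3 + 54p^2 + 24p - 6 = 3(9p^3 + 18p^2 + 8p - 2).

3(9p^3 + 18p^2 + 8p - 2)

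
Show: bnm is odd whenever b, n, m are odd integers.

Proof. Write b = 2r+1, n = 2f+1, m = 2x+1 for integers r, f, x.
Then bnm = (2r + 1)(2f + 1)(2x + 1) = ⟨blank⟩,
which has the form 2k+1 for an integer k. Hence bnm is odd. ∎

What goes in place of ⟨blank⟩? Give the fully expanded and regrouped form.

2(4frx + 2fr + 2fx + f + 2rx + r + x) + 1

Expanding: (2r + 1)(2f + 1)(2x + 1) = 8frx + 4fr + 4fx + 2f + 4rx + 2r + 2x + 1.
Every term except the constant is even, so this is 2(4frx + 2fr + 2fx + f + 2rx + r + x) + 1,
and 4frx + 2fr + 2fx + f + 2rx + r + x ∈ ℤ gives the required form.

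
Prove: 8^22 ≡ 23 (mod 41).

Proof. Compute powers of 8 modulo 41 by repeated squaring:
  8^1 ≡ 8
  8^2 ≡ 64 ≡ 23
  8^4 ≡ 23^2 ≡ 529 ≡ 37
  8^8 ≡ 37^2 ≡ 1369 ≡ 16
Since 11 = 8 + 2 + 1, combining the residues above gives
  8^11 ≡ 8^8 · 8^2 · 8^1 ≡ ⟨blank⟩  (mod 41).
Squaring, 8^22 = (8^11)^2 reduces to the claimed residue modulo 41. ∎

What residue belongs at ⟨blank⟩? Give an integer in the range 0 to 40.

33

Multiply the listed residues: 16 · 23 · 8 = 368 → 2944.
Reducing modulo 41: 2944 = 71·41 + 33, so 8^11 ≡ 33.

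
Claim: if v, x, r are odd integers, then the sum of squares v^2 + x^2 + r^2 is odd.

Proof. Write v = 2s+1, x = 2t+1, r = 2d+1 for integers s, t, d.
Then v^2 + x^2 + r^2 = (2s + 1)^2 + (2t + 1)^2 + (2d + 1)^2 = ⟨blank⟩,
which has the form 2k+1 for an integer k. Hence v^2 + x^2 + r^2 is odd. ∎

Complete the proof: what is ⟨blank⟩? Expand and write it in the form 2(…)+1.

(2s + 1)^2 + (2t + 1)^2 + (2d + 1)^2 = 4d^2 + 4d + 4s^2 + 4s + 4t^2 + 4t + 3
= 2(2d^2 + 2d + 2s^2 + 2s + 2t^2 + 2t + 1) + 1.
Since 2d^2 + 2d + 2s^2 + 2s + 2t^2 + 2t + 1 is an integer, the sum of squares is of the form 2k+1 for an integer k.

2(2d^2 + 2d + 2s^2 + 2s + 2t^2 + 2t + 1) + 1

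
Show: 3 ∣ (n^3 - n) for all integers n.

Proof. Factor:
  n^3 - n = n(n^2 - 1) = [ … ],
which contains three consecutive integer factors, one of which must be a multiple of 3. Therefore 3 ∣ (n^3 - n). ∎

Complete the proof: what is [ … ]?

n(n^2 - 1) = n(n - 1)(n + 1) = (n - 1)n(n + 1).
These three factors are consecutive integers, so their product is divisible by 3.

(n - 1)n(n + 1)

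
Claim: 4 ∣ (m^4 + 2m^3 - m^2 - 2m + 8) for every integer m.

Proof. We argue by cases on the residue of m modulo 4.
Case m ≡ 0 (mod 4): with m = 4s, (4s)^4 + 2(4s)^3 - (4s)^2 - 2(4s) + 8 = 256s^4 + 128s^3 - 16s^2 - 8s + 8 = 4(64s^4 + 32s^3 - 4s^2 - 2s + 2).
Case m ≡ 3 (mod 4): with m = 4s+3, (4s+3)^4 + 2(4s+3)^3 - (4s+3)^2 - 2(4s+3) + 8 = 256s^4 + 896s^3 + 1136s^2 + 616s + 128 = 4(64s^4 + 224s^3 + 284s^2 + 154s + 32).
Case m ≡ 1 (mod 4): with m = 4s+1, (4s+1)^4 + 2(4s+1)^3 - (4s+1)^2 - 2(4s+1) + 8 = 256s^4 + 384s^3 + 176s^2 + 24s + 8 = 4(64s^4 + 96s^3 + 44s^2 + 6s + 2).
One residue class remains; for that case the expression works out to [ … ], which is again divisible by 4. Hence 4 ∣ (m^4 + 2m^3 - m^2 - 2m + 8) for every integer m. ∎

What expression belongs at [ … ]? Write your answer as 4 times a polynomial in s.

Only m ≡ 2 (mod 4) is unaccounted for. Put m = 4s+2:
(4s+2)^4 + 2(4s+2)^3 - (4s+2)^2 - 2(4s+2) + 8 expands to 256s^4 + 640s^3 + 560s^2 + 200s + 32,
and factoring out 4 leaves 4(64s^4 + 160s^3 + 140s^2 + 50s + 8).

4(64s^4 + 160s^3 + 140s^2 + 50s + 8)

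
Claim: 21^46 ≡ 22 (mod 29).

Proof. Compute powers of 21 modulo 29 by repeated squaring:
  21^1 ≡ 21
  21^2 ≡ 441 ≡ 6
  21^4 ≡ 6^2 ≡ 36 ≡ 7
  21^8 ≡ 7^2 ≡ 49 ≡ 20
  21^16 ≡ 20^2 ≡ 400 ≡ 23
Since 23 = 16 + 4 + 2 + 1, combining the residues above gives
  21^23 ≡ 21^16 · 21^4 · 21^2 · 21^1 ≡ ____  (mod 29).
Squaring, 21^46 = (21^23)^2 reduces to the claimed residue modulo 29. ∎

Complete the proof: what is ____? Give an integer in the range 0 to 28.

21^16 · 21^4 · 21^2 · 21^1 ≡ 23 · 7 · 6 · 21 = 20286.
20286 mod 29 = 15, so 21^23 ≡ 15 (mod 29).

15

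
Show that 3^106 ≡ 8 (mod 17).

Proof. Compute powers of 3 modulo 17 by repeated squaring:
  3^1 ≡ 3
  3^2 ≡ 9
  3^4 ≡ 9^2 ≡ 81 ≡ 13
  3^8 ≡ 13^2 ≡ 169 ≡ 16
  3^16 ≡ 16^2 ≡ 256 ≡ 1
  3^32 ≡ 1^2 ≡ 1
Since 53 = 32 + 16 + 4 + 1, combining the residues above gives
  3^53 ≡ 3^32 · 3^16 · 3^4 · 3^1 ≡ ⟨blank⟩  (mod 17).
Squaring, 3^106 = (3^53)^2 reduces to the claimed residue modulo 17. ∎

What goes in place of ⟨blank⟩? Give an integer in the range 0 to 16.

5

3^32 · 3^16 · 3^4 · 3^1 ≡ 1 · 1 · 13 · 3 = 39.
39 mod 17 = 5, so 3^53 ≡ 5 (mod 17).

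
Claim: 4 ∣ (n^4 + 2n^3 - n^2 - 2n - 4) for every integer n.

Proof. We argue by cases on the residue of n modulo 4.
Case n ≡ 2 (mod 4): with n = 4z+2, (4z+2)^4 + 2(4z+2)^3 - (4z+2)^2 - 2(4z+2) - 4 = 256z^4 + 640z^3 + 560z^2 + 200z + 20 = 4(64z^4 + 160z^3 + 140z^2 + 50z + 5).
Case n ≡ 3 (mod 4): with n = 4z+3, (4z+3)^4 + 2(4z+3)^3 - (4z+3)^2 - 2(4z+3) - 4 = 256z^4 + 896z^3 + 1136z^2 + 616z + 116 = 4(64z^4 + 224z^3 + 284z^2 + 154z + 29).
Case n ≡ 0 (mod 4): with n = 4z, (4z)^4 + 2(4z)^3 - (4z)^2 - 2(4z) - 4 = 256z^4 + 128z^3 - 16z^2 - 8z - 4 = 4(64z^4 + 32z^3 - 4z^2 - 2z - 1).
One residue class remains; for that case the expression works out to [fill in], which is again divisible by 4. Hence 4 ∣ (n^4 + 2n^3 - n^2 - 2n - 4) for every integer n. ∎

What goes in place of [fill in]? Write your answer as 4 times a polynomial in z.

4(64z^4 + 96z^3 + 44z^2 + 6z - 1)

The residues treated are {2, 3, 0}, so the missing case is n ≡ 1 (mod 4); write n = 4z+1.
Then (4z+1)^4 + 2(4z+1)^3 - (4z+1)^2 - 2(4z+1) - 4 = 256z^4 + 384z^3 + 176z^2 + 24z - 4 = 4(64z^4 + 96z^3 + 44z^2 + 6z - 1).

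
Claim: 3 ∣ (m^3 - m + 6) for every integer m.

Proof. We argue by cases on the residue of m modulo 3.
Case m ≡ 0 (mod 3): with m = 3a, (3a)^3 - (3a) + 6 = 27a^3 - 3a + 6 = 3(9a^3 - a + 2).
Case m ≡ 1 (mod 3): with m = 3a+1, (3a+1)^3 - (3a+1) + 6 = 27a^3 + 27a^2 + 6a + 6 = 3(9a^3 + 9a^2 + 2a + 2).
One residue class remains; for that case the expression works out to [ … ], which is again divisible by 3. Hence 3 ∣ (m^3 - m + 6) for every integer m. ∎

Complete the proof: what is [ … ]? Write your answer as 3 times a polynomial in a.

The residues treated are {0, 1}, so the missing case is m ≡ 2 (mod 3); write m = 3a+2.
Then (3a+2)^3 - (3a+2) + 6 = 27a^3 + 54a^2 + 33a + 12 = 3(9a^3 + 18a^2 + 11a + 4).

3(9a^3 + 18a^2 + 11a + 4)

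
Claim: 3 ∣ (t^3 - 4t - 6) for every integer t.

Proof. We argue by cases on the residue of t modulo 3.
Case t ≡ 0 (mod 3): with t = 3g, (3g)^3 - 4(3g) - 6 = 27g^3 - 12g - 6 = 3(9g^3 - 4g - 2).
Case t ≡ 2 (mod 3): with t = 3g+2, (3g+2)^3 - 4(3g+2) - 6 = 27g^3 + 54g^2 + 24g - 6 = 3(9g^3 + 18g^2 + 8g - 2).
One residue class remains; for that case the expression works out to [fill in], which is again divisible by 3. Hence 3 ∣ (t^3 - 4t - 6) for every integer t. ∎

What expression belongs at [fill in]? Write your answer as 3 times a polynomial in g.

3(9g^3 + 9g^2 - g - 3)

Only t ≡ 1 (mod 3) is unaccounted for. Put t = 3g+1:
(3g+1)^3 - 4(3g+1) - 6 expands to 27g^3 + 27g^2 - 3g - 9,
and factoring out 3 leaves 3(9g^3 + 9g^2 - g - 3).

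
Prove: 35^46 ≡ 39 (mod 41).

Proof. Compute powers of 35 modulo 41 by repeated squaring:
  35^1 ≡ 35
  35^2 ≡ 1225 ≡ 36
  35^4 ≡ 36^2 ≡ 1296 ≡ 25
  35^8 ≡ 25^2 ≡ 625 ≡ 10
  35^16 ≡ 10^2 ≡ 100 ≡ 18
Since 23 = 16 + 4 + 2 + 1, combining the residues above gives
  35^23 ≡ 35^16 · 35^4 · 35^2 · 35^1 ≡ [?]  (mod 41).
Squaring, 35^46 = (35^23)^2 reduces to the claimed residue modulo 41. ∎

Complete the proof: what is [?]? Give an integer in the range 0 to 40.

Multiply the listed residues: 18 · 25 · 36 · 35 = 450 → 16200 → 567000.
Reducing modulo 41: 567000 = 13829·41 + 11, so 35^23 ≡ 11.

11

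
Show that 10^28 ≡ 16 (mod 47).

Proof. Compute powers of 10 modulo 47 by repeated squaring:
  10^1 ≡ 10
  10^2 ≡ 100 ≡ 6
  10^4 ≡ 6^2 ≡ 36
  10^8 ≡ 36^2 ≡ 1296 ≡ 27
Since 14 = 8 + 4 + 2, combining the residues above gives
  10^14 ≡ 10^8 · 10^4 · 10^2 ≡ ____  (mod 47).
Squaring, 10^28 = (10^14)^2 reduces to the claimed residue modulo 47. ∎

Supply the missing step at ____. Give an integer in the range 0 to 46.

4

10^8 · 10^4 · 10^2 ≡ 27 · 36 · 6 = 5832.
5832 mod 47 = 4, so 10^14 ≡ 4 (mod 47).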